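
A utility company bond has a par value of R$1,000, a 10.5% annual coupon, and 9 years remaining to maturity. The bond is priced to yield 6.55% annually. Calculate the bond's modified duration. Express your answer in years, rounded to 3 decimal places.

6.155 years

Periodic yield y = 0.0655. First find Macaulay duration:
  t   CF        PV=CF/(1+0.0655)^t    t·PV
  1       105.00        98.5453        98.5453
  2       105.00        92.4874       184.9747
  3       105.00        86.8018       260.4055
  4       105.00        81.4658       325.8633
  5       105.00        76.4578       382.2892
  6       105.00        71.7577       430.5463
  7       105.00        67.3465       471.4256
  8       105.00        63.2065       505.6519
  9     1,105.00       624.2825     5,618.5429
  Σ                  1,262.3514     8,278.2447
P = 1,262.3514; Macaulay duration = 8,278.2447 / 1,262.3514 = 6.55780 years.
Modified duration = D_Mac / (1 + y) = 6.55780 / 1.0655 = 6.15467 years.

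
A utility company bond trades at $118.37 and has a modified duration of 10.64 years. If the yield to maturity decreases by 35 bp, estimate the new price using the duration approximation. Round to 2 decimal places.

$122.78

Duration approximation: ΔP/P ≈ -D_mod · Δy = -10.64 × (-0.0035) = +0.037240.
New price ≈ 118.37 × (1 + 0.037240) = 122.7780988.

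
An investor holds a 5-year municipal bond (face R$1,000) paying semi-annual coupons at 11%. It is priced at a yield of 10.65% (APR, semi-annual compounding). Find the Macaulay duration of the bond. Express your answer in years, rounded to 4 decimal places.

Periodic yield y = 0.05325. Discount each cash flow and weight by its period:
  t   CF        PV=CF/(1+0.05325)^t    t·PV
  1        55.00        52.2193        52.2193
  2        55.00        49.5792        99.1585
  3        55.00        47.0726       141.2178
  4        55.00        44.6927       178.7709
  5        55.00        42.4332       212.1658
  6        55.00        40.2878       241.7270
  7        55.00        38.2510       267.7568
  8        55.00        36.3171       290.5367
  9        55.00        34.4810       310.3287
  10    1,055.00       627.9684     6,279.6839
  Σ                  1,013.3023     8,073.5653
Price P = Σ PV = 1,013.3023.
Macaulay duration = Σ(t·PV) / P = 8,073.5653 / 1,013.3023 = 7.96758 half-year periods.
In years: 7.96758 / 2 = 3.98379 years.

3.9838 years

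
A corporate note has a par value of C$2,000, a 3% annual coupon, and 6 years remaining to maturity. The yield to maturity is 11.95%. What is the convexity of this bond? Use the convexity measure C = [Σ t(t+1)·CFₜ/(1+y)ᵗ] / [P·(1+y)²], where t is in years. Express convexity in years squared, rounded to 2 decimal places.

29.47

With y = 0.1195:
  t   CF        PV=CF/(1+0.1195)^t    t·PV        t(t+1)·PV
  1        60.00        53.5954        53.5954         107.1907
  2        60.00        47.8744        95.7487         287.2462
  3        60.00        42.7641       128.2922         513.1688
  4        60.00        38.1993       152.7970         763.9850
  5        60.00        34.1217       170.6085       1,023.6512
  6     2,060.00     1,046.4600     6,278.7600      43,951.3200
  Σ                  1,263.0147     6,879.8018      46,646.5620
P = 1,263.0147.
Convexity = Σ t(t+1)·PV / [P·(1+y)²] = 46,646.5620 / (1,263.0147 × 1.253280) = 29.46884.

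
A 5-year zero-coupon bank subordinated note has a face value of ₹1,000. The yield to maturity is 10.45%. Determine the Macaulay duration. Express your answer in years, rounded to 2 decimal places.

A zero-coupon bond has a single cash flow at maturity, so its Macaulay duration equals its maturity: 5 years.

5.00 years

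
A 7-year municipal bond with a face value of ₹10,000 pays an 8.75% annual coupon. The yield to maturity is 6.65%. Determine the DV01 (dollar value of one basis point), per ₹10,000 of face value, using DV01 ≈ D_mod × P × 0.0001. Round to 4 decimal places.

Periodic yield y = 0.0665.
  t   CF        PV=CF/(1+0.0665)^t    t·PV
  1       875.00       820.4407       820.4407
  2       875.00       769.2834     1,538.5667
  3       875.00       721.3158     2,163.9475
  4       875.00       676.3393     2,705.3571
  5       875.00       634.1672     3,170.8358
  6       875.00       594.6246     3,567.7478
  7    10,875.00     6,929.5215    48,506.6506
  Σ                 11,145.6925    62,473.5463
P = 11,145.6925; D_Mac = 5.60517 yrs; D_mod = 5.25567 yrs.
DV01 ≈ 5.25567 × 11,145.6925 × 0.0001 = 5.857810.

₹5.8578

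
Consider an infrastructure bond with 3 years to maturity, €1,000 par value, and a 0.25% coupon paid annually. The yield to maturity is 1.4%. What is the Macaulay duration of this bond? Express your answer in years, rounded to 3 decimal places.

2.992 years

Periodic yield y = 0.014. Discount each cash flow and weight by its year:
  t   CF        PV=CF/(1+0.014)^t    t·PV
  1         2.50         2.4655         2.4655
  2         2.50         2.4314         4.8629
  3     1,002.50       961.5470     2,884.6410
  Σ                    966.4439     2,891.9694
Price P = Σ PV = 966.4439.
Macaulay duration = Σ(t·PV) / P = 2,891.9694 / 966.4439 = 2.99238 years.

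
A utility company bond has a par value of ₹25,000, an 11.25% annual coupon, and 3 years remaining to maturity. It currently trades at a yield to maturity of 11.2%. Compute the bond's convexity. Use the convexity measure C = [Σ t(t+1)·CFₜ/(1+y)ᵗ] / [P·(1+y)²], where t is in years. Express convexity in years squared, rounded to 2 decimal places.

8.45

With y = 0.112:
  t   CF        PV=CF/(1+0.112)^t    t·PV        t(t+1)·PV
  1     2,812.50     2,529.2266     2,529.2266       5,058.4532
  2     2,812.50     2,274.4844     4,548.9687      13,646.9062
  3    27,812.50    20,226.7295    60,680.1885     242,720.7540
  Σ                 25,030.4405    67,758.3839     261,426.1135
P = 25,030.4405.
Convexity = Σ t(t+1)·PV / [P·(1+y)²] = 261,426.1135 / (25,030.4405 × 1.236544) = 8.44639.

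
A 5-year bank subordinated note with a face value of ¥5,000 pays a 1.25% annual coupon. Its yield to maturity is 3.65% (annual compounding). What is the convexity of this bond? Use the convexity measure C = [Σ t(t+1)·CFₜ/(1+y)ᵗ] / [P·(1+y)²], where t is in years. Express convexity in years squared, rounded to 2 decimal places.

With y = 0.0365:
  t   CF        PV=CF/(1+0.0365)^t    t·PV        t(t+1)·PV
  1        62.50        60.2991        60.2991         120.5982
  2        62.50        58.1757       116.3513         349.0540
  3        62.50        56.1270       168.3811         673.5244
  4        62.50        54.1505       216.6022       1,083.0108
  5     5,062.50     4,231.7354    21,158.6770     126,952.0619
  Σ                  4,460.4877    21,720.3107     129,178.2493
P = 4,460.4877.
Convexity = Σ t(t+1)·PV / [P·(1+y)²] = 129,178.2493 / (4,460.4877 × 1.074332) = 26.95681.

26.96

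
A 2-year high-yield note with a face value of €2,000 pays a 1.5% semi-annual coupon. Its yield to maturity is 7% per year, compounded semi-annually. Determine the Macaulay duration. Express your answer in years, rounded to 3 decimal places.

1.976 years

Periodic yield y = 0.035. Discount each cash flow and weight by its period:
  t   CF        PV=CF/(1+0.035)^t    t·PV
  1        15.00        14.4928        14.4928
  2        15.00        14.0027        28.0053
  3        15.00        13.5291        40.5874
  4     2,015.00     1,755.9561     7,023.8244
  Σ                  1,797.9806     7,106.9099
Price P = Σ PV = 1,797.9806.
Macaulay duration = Σ(t·PV) / P = 7,106.9099 / 1,797.9806 = 3.95272 half-year periods.
In years: 3.95272 / 2 = 1.97636 years.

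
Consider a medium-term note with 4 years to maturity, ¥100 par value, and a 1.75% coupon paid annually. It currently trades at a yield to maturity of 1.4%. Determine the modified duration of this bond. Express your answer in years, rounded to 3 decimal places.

Periodic yield y = 0.014. First find Macaulay duration:
  t   CF        PV=CF/(1+0.014)^t    t·PV
  1         1.75         1.7258         1.7258
  2         1.75         1.7020         3.4040
  3         1.75         1.6785         5.0355
  4       101.75        96.2460       384.9839
  Σ                    101.3523       395.1493
P = 101.3523; Macaulay duration = 395.1493 / 101.3523 = 3.89877 years.
Modified duration = D_Mac / (1 + y) = 3.89877 / 1.014 = 3.84494 years.

3.845 years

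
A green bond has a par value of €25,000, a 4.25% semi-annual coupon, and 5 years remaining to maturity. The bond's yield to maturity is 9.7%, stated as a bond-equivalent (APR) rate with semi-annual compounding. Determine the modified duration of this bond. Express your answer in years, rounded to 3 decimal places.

Periodic yield y = 0.0485. First find Macaulay duration:
  t   CF        PV=CF/(1+0.0485)^t    t·PV
  1       531.25       506.6762       506.6762
  2       531.25       483.2391       966.4782
  3       531.25       460.8861     1,382.6584
  4       531.25       439.5671     1,758.2685
  5       531.25       419.2343     2,096.1713
  6       531.25       399.8419     2,399.0516
  7       531.25       381.3466     2,669.4263
  8       531.25       363.7068     2,909.6547
  9       531.25       346.8830     3,121.9471
  10   25,531.25    15,899.6561   158,996.5607
  Σ                 19,701.0373   176,806.8931
P = 19,701.0373; Macaulay duration = 176,806.8931 / 19,701.0373 = 8.97450 half-year periods = 4.48725 years.
Modified duration = D_Mac / (1 + y) = 4.48725 / 1.0485 = 4.27968 years.

4.280 years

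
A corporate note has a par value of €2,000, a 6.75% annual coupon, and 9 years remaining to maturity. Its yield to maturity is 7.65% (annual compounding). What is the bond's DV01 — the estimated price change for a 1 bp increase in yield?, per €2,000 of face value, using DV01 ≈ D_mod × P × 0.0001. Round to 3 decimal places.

€1.220

Periodic yield y = 0.0765.
  t   CF        PV=CF/(1+0.0765)^t    t·PV
  1       135.00       125.4064       125.4064
  2       135.00       116.4946       232.9891
  3       135.00       108.2160       324.6481
  4       135.00       100.5258       402.1033
  5       135.00        93.3821       466.9105
  6       135.00        86.7460       520.4761
  7       135.00        80.5815       564.0707
  8       135.00        74.8551       598.8409
  9     2,135.00     1,099.6933     9,897.2395
  Σ                  1,885.9009    13,132.6848
P = 1,885.9009; D_Mac = 6.96361 yrs; D_mod = 6.46875 yrs.
DV01 ≈ 6.46875 × 1,885.9009 × 0.0001 = 1.219943.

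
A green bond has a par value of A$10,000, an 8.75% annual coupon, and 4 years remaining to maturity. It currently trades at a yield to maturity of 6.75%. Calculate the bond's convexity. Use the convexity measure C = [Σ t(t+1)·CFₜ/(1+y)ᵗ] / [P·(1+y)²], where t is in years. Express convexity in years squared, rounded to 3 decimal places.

14.983

With y = 0.0675:
  t   CF        PV=CF/(1+0.0675)^t    t·PV        t(t+1)·PV
  1       875.00       819.6721       819.6721       1,639.3443
  2       875.00       767.8427     1,535.6855       4,607.0565
  3       875.00       719.2906     2,157.8719       8,631.4875
  4    10,875.00     8,374.4777    33,497.9108     167,489.5542
  Σ                 10,681.2832    38,011.1403     182,367.4424
P = 10,681.2832.
Convexity = Σ t(t+1)·PV / [P·(1+y)²] = 182,367.4424 / (10,681.2832 × 1.139556) = 14.98263.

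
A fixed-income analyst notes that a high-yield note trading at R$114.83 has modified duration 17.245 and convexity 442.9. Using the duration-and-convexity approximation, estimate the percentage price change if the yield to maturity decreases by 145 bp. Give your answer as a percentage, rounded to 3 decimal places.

+29.661%

Duration effect: -D_mod·Δy = -17.245 × (-0.0145) = +0.2500525
Convexity effect: ½·C·(Δy)² = 0.5 × 442.9 × (-0.0145)² = +0.0465598625
ΔP/P ≈ +0.2500525 + 0.0465598625 = +0.2966123625
= +29.66123625%.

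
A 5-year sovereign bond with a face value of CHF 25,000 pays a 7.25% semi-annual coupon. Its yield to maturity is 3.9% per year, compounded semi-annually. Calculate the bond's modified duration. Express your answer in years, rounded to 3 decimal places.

4.256 years

Periodic yield y = 0.0195. First find Macaulay duration:
  t   CF        PV=CF/(1+0.0195)^t    t·PV
  1       906.25       888.9161       888.9161
  2       906.25       871.9138     1,743.8276
  3       906.25       855.2367     2,565.7101
  4       906.25       838.8786     3,355.5143
  5       906.25       822.8333     4,114.1666
  6       906.25       807.0950     4,842.5698
  7       906.25       791.6576     5,541.6035
  8       906.25       776.5156     6,212.1247
  9       906.25       761.6632     6,854.9684
  10   25,906.25    21,356.6068   213,566.0676
  Σ                 28,771.3167   249,685.4688
P = 28,771.3167; Macaulay duration = 249,685.4688 / 28,771.3167 = 8.67828 half-year periods = 4.33914 years.
Modified duration = D_Mac / (1 + y) = 4.33914 / 1.0195 = 4.25614 years.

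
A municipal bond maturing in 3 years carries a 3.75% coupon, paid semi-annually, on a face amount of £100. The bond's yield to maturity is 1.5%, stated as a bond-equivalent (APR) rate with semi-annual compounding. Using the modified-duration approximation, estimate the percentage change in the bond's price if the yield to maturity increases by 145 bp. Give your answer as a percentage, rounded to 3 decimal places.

-4.131%

Periodic yield y = 0.0075. Modified duration first:
  t   CF        PV=CF/(1+0.0075)^t    t·PV
  1        1.875         1.8610         1.8610
  2        1.875         1.8472         3.6944
  3        1.875         1.8334         5.5003
  4        1.875         1.8198         7.2792
  5        1.875         1.8062         9.0312
  6      101.875        97.4086       584.4516
  Σ                    106.5763       611.8177
P = 106.5763; D_Mac = 5.74065 half-year periods = 2.87033 yrs; D_mod = 2.87033/(1+0.0075) = 2.84896 yrs.
ΔP/P ≈ -D_mod · Δy = -2.84896 × (+0.0145) = -0.041310 = -4.1310%.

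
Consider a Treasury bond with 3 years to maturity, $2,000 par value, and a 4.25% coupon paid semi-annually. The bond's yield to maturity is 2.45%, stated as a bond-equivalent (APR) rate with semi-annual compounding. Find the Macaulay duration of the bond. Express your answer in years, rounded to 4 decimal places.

Periodic yield y = 0.01225. Discount each cash flow and weight by its period:
  t   CF        PV=CF/(1+0.01225)^t    t·PV
  1        42.50        41.9857        41.9857
  2        42.50        41.4776        82.9552
  3        42.50        40.9756       122.9269
  4        42.50        40.4797       161.9190
  5        42.50        39.9899       199.9494
  6     2,042.50     1,898.6082    11,391.6492
  Σ                  2,103.5167    12,001.3852
Price P = Σ PV = 2,103.5167.
Macaulay duration = Σ(t·PV) / P = 12,001.3852 / 2,103.5167 = 5.70539 half-year periods.
In years: 5.70539 / 2 = 2.85270 years.

2.8527 years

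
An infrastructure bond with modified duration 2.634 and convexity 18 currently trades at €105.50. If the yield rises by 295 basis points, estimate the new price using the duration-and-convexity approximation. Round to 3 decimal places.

Duration effect: -D_mod·Δy = -2.634 × (+0.0295) = -0.077703
Convexity effect: ½·C·(Δy)² = 0.5 × 18 × (0.0295)² = +0.00783225
ΔP/P ≈ -0.077703 + 0.00783225 = -0.06987075
New price ≈ 105.50 × (1 - 0.06987075) = 98.128635875.

€98.129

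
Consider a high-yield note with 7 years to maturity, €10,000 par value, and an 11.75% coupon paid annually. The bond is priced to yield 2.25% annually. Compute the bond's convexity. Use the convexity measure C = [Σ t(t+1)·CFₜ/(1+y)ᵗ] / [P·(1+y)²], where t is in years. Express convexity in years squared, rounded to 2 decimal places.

38.88

With y = 0.0225:
  t   CF        PV=CF/(1+0.0225)^t    t·PV        t(t+1)·PV
  1     1,175.00     1,149.1443     1,149.1443       2,298.2885
  2     1,175.00     1,123.8575     2,247.7149       6,743.1448
  3     1,175.00     1,099.1271     3,297.3813      13,189.5252
  4     1,175.00     1,074.9409     4,299.7637      21,498.8186
  5     1,175.00     1,051.2870     5,256.4349      31,538.6092
  6     1,175.00     1,028.1535     6,168.9211      43,182.4478
  7    11,175.00     9,563.2237    66,942.5659     535,540.5275
  Σ                 16,089.7339    89,361.9261     653,991.3617
P = 16,089.7339.
Convexity = Σ t(t+1)·PV / [P·(1+y)²] = 653,991.3617 / (16,089.7339 × 1.045506) = 38.87734.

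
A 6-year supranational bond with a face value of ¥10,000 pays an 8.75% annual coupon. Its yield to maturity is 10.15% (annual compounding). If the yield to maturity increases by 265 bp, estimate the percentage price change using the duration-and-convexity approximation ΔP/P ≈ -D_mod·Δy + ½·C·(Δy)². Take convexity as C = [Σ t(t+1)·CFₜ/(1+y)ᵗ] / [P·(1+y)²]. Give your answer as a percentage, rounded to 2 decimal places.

With y = 0.1015:
  t   CF        PV=CF/(1+0.1015)^t    t·PV        t(t+1)·PV
  1       875.00       794.3713       794.3713       1,588.7426
  2       875.00       721.1723     1,442.3446       4,327.0339
  3       875.00       654.7184     1,964.1552       7,856.6208
  4       875.00       594.3880     2,377.5521      11,887.7604
  5       875.00       539.6169     2,698.0845      16,188.5071
  6    10,875.00     6,088.6675    36,532.0049     255,724.0342
  Σ                  9,392.9344    45,808.5126     297,572.6991
P = 9,392.9344; D_Mac = 4.87691 yrs; D_mod = 4.42752 yrs; C = 26.11096.
Duration effect: -4.42752 × (+0.0265) = -0.117329
Convexity effect: 0.5 × 26.11096 × (0.0265)² = +0.0091682
ΔP/P ≈ -0.117329 + 0.0091682 = -0.108161 = -10.8161%.

-10.82%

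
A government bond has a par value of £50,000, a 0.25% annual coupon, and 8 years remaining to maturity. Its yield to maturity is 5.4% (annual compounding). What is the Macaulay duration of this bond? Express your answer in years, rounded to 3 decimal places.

7.911 years

Periodic yield y = 0.054. Discount each cash flow and weight by its year:
  t   CF        PV=CF/(1+0.054)^t    t·PV
  1       125.00       118.5958       118.5958
  2       125.00       112.5198       225.0395
  3       125.00       106.7550       320.2650
  4       125.00       101.2856       405.1423
  5       125.00        96.0964       480.4818
  6       125.00        91.1730       547.0381
  7       125.00        86.5019       605.5134
  8    50,125.00    32,910.1225   263,280.9799
  Σ                 33,623.0499   265,983.0558
Price P = Σ PV = 33,623.0499.
Macaulay duration = Σ(t·PV) / P = 265,983.0558 / 33,623.0499 = 7.91074 years.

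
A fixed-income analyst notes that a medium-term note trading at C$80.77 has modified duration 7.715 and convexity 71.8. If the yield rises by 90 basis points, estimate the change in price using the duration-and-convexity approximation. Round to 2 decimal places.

Duration effect: -D_mod·Δy = -7.715 × (+0.009) = -0.069435
Convexity effect: ½·C·(Δy)² = 0.5 × 71.8 × (0.009)² = +0.0029079
ΔP/P ≈ -0.069435 + 0.0029079 = -0.0665271
ΔP ≈ 80.77 × (-0.0665271) = -5.373393867.

-C$5.37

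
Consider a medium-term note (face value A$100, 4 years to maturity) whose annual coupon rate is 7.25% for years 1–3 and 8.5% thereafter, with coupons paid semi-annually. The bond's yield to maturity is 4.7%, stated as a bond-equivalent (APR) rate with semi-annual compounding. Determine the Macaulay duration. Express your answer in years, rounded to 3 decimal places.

Periodic yield y = 0.0235. Discount each cash flow and weight by its period:
  t   CF        PV=CF/(1+0.0235)^t    t·PV
  1        3.625         3.5418         3.5418
  2        3.625         3.4604         6.9209
  3        3.625         3.3810        10.1430
  4        3.625         3.3034        13.2135
  5        3.625         3.2275        16.1376
  6        3.625         3.1534        18.9205
  7        4.250         3.6122        25.2855
  8      104.250        86.5712       692.5694
  Σ                    110.2509       786.7321
Price P = Σ PV = 110.2509.
Macaulay duration = Σ(t·PV) / P = 786.7321 / 110.2509 = 7.13583 half-year periods.
In years: 7.13583 / 2 = 3.56792 years.

3.568 years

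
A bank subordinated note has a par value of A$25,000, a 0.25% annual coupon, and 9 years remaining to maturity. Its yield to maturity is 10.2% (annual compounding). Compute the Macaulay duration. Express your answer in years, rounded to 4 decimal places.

Periodic yield y = 0.102. Discount each cash flow and weight by its year:
  t   CF        PV=CF/(1+0.102)^t    t·PV
  1        62.50        56.7151        56.7151
  2        62.50        51.4656       102.9311
  3        62.50        46.7020       140.1059
  4        62.50        42.3793       169.5171
  5        62.50        38.4567       192.2835
  6        62.50        34.8972       209.3831
  7        62.50        31.6671       221.6700
  8        62.50        28.7361       229.8885
  9    25,062.50    10,456.5890    94,109.3012
  Σ                 10,787.6080    95,431.7956
Price P = Σ PV = 10,787.6080.
Macaulay duration = Σ(t·PV) / P = 95,431.7956 / 10,787.6080 = 8.84643 years.

8.8464 years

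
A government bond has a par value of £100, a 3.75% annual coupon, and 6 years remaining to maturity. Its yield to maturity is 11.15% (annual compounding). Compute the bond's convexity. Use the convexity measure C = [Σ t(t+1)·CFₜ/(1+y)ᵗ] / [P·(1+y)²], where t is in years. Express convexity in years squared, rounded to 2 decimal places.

29.21

With y = 0.1115:
  t   CF        PV=CF/(1+0.1115)^t    t·PV        t(t+1)·PV
  1         3.75         3.3738         3.3738           6.7476
  2         3.75         3.0354         6.0707          18.2122
  3         3.75         2.7309         8.1926          32.7706
  4         3.75         2.4569         9.8277          49.1387
  5         3.75         2.2105        11.0523          66.3140
  6       103.75        55.0214       330.1281       2,310.8970
  Σ                     68.8288       368.6454       2,484.0802
P = 68.8288.
Convexity = Σ t(t+1)·PV / [P·(1+y)²] = 2,484.0802 / (68.8288 × 1.235432) = 29.21301.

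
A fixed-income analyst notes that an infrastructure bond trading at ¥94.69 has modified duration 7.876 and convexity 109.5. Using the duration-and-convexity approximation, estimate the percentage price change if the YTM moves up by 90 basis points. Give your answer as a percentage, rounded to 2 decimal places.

Duration effect: -D_mod·Δy = -7.876 × (+0.009) = -0.070884
Convexity effect: ½·C·(Δy)² = 0.5 × 109.5 × (0.009)² = +0.00443475
ΔP/P ≈ -0.070884 + 0.00443475 = -0.06644925
= -6.644925%.

-6.64%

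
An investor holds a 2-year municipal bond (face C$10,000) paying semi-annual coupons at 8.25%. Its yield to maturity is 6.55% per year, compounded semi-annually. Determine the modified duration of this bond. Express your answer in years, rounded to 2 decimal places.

Periodic yield y = 0.03275. First find Macaulay duration:
  t   CF        PV=CF/(1+0.03275)^t    t·PV
  1       412.50       399.4190       399.4190
  2       412.50       386.7529       773.5057
  3       412.50       374.4884     1,123.4651
  4    10,412.50     9,153.2263    36,612.9052
  Σ                 10,313.8866    38,909.2951
P = 10,313.8866; Macaulay duration = 38,909.2951 / 10,313.8866 = 3.77252 half-year periods = 1.88626 years.
Modified duration = D_Mac / (1 + y) = 1.88626 / 1.03275 = 1.82644 years.

1.83 years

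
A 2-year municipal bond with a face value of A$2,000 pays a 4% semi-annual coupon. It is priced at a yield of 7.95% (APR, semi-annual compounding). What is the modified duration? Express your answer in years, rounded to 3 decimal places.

1.865 years

Periodic yield y = 0.03975. First find Macaulay duration:
  t   CF        PV=CF/(1+0.03975)^t    t·PV
  1        40.00        38.4708        38.4708
  2        40.00        37.0000        74.0001
  3        40.00        35.5855       106.7565
  4     2,040.00     1,745.4783     6,981.9132
  Σ                  1,856.5346     7,201.1405
P = 1,856.5346; Macaulay duration = 7,201.1405 / 1,856.5346 = 3.87881 half-year periods = 1.93940 years.
Modified duration = D_Mac / (1 + y) = 1.93940 / 1.03975 = 1.86526 years.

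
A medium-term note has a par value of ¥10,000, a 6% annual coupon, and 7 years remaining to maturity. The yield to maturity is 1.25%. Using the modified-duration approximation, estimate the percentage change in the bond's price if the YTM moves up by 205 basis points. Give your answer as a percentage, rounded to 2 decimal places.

-12.30%

Periodic yield y = 0.0125. Modified duration first:
  t   CF        PV=CF/(1+0.0125)^t    t·PV
  1       600.00       592.5926       592.5926
  2       600.00       585.2766     1,170.5533
  3       600.00       578.0510     1,734.1530
  4       600.00       570.9146     2,283.6583
  5       600.00       563.8662     2,819.3312
  6       600.00       556.9049     3,341.4296
  7    10,600.00     9,717.1888    68,020.3218
  Σ                 13,164.7948    79,962.0396
P = 13,164.7948; D_Mac = 6.07393 yrs; D_mod = 6.07393/(1+0.0125) = 5.99894 yrs.
ΔP/P ≈ -D_mod · Δy = -5.99894 × (+0.0205) = -0.122978 = -12.2978%.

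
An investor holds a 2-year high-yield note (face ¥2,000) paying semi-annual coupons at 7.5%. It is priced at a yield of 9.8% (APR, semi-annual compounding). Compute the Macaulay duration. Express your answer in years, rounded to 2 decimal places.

Periodic yield y = 0.049. Discount each cash flow and weight by its period:
  t   CF        PV=CF/(1+0.049)^t    t·PV
  1        75.00        71.4967        71.4967
  2        75.00        68.1570       136.3139
  3        75.00        64.9733       194.9198
  4     2,075.00     1,713.6264     6,854.5057
  Σ                  1,918.2533     7,257.2361
Price P = Σ PV = 1,918.2533.
Macaulay duration = Σ(t·PV) / P = 7,257.2361 / 1,918.2533 = 3.78325 half-year periods.
In years: 3.78325 / 2 = 1.89163 years.

1.89 years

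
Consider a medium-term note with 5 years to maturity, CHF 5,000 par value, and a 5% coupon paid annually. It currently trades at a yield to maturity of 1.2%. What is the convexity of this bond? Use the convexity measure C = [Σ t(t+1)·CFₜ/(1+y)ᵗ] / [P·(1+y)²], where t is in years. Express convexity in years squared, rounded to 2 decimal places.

26.07

With y = 0.012:
  t   CF        PV=CF/(1+0.012)^t    t·PV        t(t+1)·PV
  1       250.00       247.0356       247.0356         494.0711
  2       250.00       244.1063       488.2126       1,464.6378
  3       250.00       241.2118       723.6353       2,894.5411
  4       250.00       238.3515       953.4062       4,767.0308
  5     5,250.00     4,946.0299    24,730.1497     148,380.8982
  Σ                  5,916.7351    27,142.4393     158,001.1789
P = 5,916.7351.
Convexity = Σ t(t+1)·PV / [P·(1+y)²] = 158,001.1789 / (5,916.7351 × 1.024144) = 26.07457.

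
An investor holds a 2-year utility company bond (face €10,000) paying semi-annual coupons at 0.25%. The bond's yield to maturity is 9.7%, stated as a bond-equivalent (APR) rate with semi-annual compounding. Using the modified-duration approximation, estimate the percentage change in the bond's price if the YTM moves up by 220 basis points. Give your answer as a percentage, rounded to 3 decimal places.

Periodic yield y = 0.0485. Modified duration first:
  t   CF        PV=CF/(1+0.0485)^t    t·PV
  1        12.50        11.9218        11.9218
  2        12.50        11.3703        22.7407
  3        12.50        10.8444        32.5331
  4    10,012.50     8,284.5475    33,138.1898
  Σ                  8,318.6840    33,205.3854
P = 8,318.6840; D_Mac = 3.99166 half-year periods = 1.99583 yrs; D_mod = 1.99583/(1+0.0485) = 1.90351 yrs.
ΔP/P ≈ -D_mod · Δy = -1.90351 × (+0.022) = -0.041877 = -4.1877%.

-4.188%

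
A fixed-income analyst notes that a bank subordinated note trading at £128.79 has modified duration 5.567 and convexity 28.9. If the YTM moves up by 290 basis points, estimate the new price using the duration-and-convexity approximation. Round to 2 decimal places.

£109.56

Duration effect: -D_mod·Δy = -5.567 × (+0.029) = -0.161443
Convexity effect: ½·C·(Δy)² = 0.5 × 28.9 × (0.029)² = +0.01215245
ΔP/P ≈ -0.161443 + 0.01215245 = -0.14929055
New price ≈ 128.79 × (1 - 0.14929055) = 109.5628700655.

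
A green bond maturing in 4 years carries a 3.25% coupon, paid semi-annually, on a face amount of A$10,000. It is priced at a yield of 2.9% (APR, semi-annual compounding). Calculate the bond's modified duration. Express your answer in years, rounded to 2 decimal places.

Periodic yield y = 0.0145. First find Macaulay duration:
  t   CF        PV=CF/(1+0.0145)^t    t·PV
  1       162.50       160.1774       160.1774
  2       162.50       157.8881       315.7761
  3       162.50       155.6314       466.8942
  4       162.50       153.4070       613.6280
  5       162.50       151.2144       756.0719
  6       162.50       149.0531       894.3187
  7       162.50       146.9227     1,028.4591
  8    10,162.50     9,056.9954    72,455.9633
  Σ                 10,131.2895    76,691.2887
P = 10,131.2895; Macaulay duration = 76,691.2887 / 10,131.2895 = 7.56975 half-year periods = 3.78487 years.
Modified duration = D_Mac / (1 + y) = 3.78487 / 1.0145 = 3.73078 years.

3.73 years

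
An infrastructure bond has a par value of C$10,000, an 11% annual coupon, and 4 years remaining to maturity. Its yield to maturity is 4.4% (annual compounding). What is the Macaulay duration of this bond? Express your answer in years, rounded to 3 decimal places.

Periodic yield y = 0.044. Discount each cash flow and weight by its year:
  t   CF        PV=CF/(1+0.044)^t    t·PV
  1     1,100.00     1,053.6398     1,053.6398
  2     1,100.00     1,009.2336     2,018.4671
  3     1,100.00       966.6988     2,900.0965
  4    11,100.00     9,343.7451    37,374.9806
  Σ                 12,373.3174    43,347.1840
Price P = Σ PV = 12,373.3174.
Macaulay duration = Σ(t·PV) / P = 43,347.1840 / 12,373.3174 = 3.50328 years.

3.503 years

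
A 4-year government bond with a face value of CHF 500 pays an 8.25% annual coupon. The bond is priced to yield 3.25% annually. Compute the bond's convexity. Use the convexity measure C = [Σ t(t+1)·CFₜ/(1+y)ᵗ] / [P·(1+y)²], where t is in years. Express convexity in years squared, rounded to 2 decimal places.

16.29

With y = 0.0325:
  t   CF        PV=CF/(1+0.0325)^t    t·PV        t(t+1)·PV
  1        41.25        39.9516        39.9516          79.9031
  2        41.25        38.6940        77.3880         232.1641
  3        41.25        37.4760       112.4281         449.7126
  4       541.25       476.2529     1,905.0118       9,525.0588
  Σ                    592.3746     2,134.7795      10,286.8386
P = 592.3746.
Convexity = Σ t(t+1)·PV / [P·(1+y)²] = 10,286.8386 / (592.3746 × 1.066056) = 16.28941.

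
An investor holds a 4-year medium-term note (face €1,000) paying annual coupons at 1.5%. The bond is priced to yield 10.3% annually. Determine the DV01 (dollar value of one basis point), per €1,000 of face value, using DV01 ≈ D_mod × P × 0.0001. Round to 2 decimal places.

Periodic yield y = 0.103.
  t   CF        PV=CF/(1+0.103)^t    t·PV
  1        15.00        13.5993        13.5993
  2        15.00        12.3294        24.6587
  3        15.00        11.1780        33.5340
  4     1,015.00       685.7471     2,742.9885
  Σ                    722.8538     2,814.7805
P = 722.8538; D_Mac = 3.89398 yrs; D_mod = 3.53036 yrs.
DV01 ≈ 3.53036 × 722.8538 × 0.0001 = 0.255193.

€0.26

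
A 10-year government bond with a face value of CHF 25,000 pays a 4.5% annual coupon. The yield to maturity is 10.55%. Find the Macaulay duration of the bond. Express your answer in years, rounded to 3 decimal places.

Periodic yield y = 0.1055. Discount each cash flow and weight by its year:
  t   CF        PV=CF/(1+0.1055)^t    t·PV
  1     1,125.00     1,017.6391     1,017.6391
  2     1,125.00       920.5238     1,841.0476
  3     1,125.00       832.6764     2,498.0293
  4     1,125.00       753.2125     3,012.8501
  5     1,125.00       681.3320     3,406.6600
  6     1,125.00       616.3112     3,697.8670
  7     1,125.00       557.4954     3,902.4679
  8     1,125.00       504.2925     4,034.3404
  9     1,125.00       456.1669     4,105.5024
  10   26,125.00     9,582.2794    95,822.7940
  Σ                 15,921.9293   123,339.1978
Price P = Σ PV = 15,921.9293.
Macaulay duration = Σ(t·PV) / P = 123,339.1978 / 15,921.9293 = 7.74650 years.

7.746 years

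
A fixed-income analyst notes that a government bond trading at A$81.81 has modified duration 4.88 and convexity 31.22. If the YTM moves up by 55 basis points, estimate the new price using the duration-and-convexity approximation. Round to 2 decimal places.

Duration effect: -D_mod·Δy = -4.88 × (+0.0055) = -0.026840
Convexity effect: ½·C·(Δy)² = 0.5 × 31.22 × (0.0055)² = +0.0004722025
ΔP/P ≈ -0.026840 + 0.0004722025 = -0.0263677975
New price ≈ 81.81 × (1 - 0.0263677975) = 79.652850486525.

A$79.65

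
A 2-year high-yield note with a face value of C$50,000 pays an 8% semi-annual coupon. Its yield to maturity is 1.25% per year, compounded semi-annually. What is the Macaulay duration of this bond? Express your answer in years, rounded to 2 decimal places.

Periodic yield y = 0.00625. Discount each cash flow and weight by its period:
  t   CF        PV=CF/(1+0.00625)^t    t·PV
  1     2,000.00     1,987.5776     1,987.5776
  2     2,000.00     1,975.2324     3,950.4649
  3     2,000.00     1,962.9639     5,888.8917
  4    52,000.00    50,720.0613   202,880.2454
  Σ                 56,645.8353   214,707.1796
Price P = Σ PV = 56,645.8353.
Macaulay duration = Σ(t·PV) / P = 214,707.1796 / 56,645.8353 = 3.79034 half-year periods.
In years: 3.79034 / 2 = 1.89517 years.

1.90 years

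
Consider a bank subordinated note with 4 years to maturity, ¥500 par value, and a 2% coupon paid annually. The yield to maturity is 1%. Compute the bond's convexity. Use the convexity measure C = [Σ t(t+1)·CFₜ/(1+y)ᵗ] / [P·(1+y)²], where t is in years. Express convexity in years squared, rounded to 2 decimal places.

With y = 0.01:
  t   CF        PV=CF/(1+0.01)^t    t·PV        t(t+1)·PV
  1        10.00         9.9010         9.9010          19.8020
  2        10.00         9.8030        19.6059          58.8178
  3        10.00         9.7059        29.1177         116.4708
  4       510.00       490.1000     1,960.3999       9,801.9995
  Σ                    519.5098     2,019.0245       9,997.0901
P = 519.5098.
Convexity = Σ t(t+1)·PV / [P·(1+y)²] = 9,997.0901 / (519.5098 × 1.020100) = 18.86414.

18.86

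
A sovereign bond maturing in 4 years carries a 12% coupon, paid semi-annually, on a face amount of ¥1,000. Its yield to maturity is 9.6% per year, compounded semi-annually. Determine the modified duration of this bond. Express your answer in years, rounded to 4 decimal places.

Periodic yield y = 0.048. First find Macaulay duration:
  t   CF        PV=CF/(1+0.048)^t    t·PV
  1        60.00        57.2519        57.2519
  2        60.00        54.6297       109.2594
  3        60.00        52.1276       156.3827
  4        60.00        49.7400       198.9602
  5        60.00        47.4619       237.3093
  6        60.00        45.2880       271.7283
  7        60.00        43.2138       302.4965
  8     1,060.00       728.4766     5,827.8128
  Σ                  1,078.1895     7,161.2010
P = 1,078.1895; Macaulay duration = 7,161.2010 / 1,078.1895 = 6.64188 half-year periods = 3.32094 years.
Modified duration = D_Mac / (1 + y) = 3.32094 / 1.048 = 3.16883 years.

3.1688 years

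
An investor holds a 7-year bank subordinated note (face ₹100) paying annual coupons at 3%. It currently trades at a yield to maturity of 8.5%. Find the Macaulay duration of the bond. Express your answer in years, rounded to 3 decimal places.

Periodic yield y = 0.085. Discount each cash flow and weight by its year:
  t   CF        PV=CF/(1+0.085)^t    t·PV
  1         3.00         2.7650         2.7650
  2         3.00         2.5484         5.0967
  3         3.00         2.3487         7.0462
  4         3.00         2.1647         8.6589
  5         3.00         1.9951         9.9757
  6         3.00         1.8388        11.0330
  7       103.00        58.1874       407.3119
  Σ                     71.8482       451.8874
Price P = Σ PV = 71.8482.
Macaulay duration = Σ(t·PV) / P = 451.8874 / 71.8482 = 6.28948 years.

6.289 years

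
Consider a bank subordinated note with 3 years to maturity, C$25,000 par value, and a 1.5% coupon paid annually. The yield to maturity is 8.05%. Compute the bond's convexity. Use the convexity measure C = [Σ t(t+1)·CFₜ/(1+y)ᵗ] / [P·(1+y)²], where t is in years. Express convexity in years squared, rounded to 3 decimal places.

With y = 0.0805:
  t   CF        PV=CF/(1+0.0805)^t    t·PV        t(t+1)·PV
  1       375.00       347.0615       347.0615         694.1231
  2       375.00       321.2046       642.4092       1,927.2275
  3    25,375.00    20,115.5419    60,346.6258     241,386.5031
  Σ                 20,783.8080    61,336.0965     244,007.8537
P = 20,783.8080.
Convexity = Σ t(t+1)·PV / [P·(1+y)²] = 244,007.8537 / (20,783.8080 × 1.167480) = 10.05609.

10.056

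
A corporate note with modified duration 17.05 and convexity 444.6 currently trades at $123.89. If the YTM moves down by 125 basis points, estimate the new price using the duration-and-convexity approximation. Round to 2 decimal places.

Duration effect: -D_mod·Δy = -17.05 × (-0.0125) = +0.213125
Convexity effect: ½·C·(Δy)² = 0.5 × 444.6 × (-0.0125)² = +0.034734375
ΔP/P ≈ +0.213125 + 0.034734375 = +0.247859375
New price ≈ 123.89 × (1 + 0.247859375) = 154.59729796875.

$154.60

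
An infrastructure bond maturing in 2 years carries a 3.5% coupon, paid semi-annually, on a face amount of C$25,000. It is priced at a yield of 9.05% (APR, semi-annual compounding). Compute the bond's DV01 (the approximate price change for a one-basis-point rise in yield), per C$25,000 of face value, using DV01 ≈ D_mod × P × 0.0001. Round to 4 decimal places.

C$4.1909

Periodic yield y = 0.04525.
  t   CF        PV=CF/(1+0.04525)^t    t·PV
  1       437.50       418.5602       418.5602
  2       437.50       400.4402       800.8805
  3       437.50       383.1047     1,149.3142
  4    25,437.50    21,310.5040    85,242.0161
  Σ                 22,512.6092    87,610.7710
P = 22,512.6092; D_Mac = 3.89163 half-year periods = 1.94582 yrs; D_mod = 1.86158 yrs.
DV01 ≈ 1.86158 × 22,512.6092 × 0.0001 = 4.190900.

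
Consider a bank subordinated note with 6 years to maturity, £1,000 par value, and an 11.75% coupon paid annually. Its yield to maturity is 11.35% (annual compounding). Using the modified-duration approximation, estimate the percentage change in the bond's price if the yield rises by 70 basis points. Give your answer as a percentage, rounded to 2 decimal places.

Periodic yield y = 0.1135. Modified duration first:
  t   CF        PV=CF/(1+0.1135)^t    t·PV
  1       117.50       105.5231       105.5231
  2       117.50        94.7671       189.5341
  3       117.50        85.1074       255.3221
  4       117.50        76.4323       305.7292
  5       117.50        68.6415       343.2075
  6     1,117.50       586.2815     3,517.6891
  Σ                  1,016.7529     4,717.0052
P = 1,016.7529; D_Mac = 4.63928 yrs; D_mod = 4.63928/(1+0.1135) = 4.16640 yrs.
ΔP/P ≈ -D_mod · Δy = -4.16640 × (+0.007) = -0.029165 = -2.9165%.

-2.92%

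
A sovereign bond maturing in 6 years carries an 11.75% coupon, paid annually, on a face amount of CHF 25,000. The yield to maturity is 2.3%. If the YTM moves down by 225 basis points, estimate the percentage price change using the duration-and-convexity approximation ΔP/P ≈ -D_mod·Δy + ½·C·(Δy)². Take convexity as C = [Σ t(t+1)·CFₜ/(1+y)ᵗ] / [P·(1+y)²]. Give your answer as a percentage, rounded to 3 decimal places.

With y = 0.023:
  t   CF        PV=CF/(1+0.023)^t    t·PV        t(t+1)·PV
  1     2,937.50     2,871.4565     2,871.4565       5,742.9130
  2     2,937.50     2,806.8978     5,613.7957      16,841.3871
  3     2,937.50     2,743.7907     8,231.3720      32,925.4880
  4     2,937.50     2,682.1023    10,728.4092      53,642.0462
  5     2,937.50     2,621.8009    13,109.0045      78,654.0267
  6    27,937.50    24,374.3890   146,246.3341   1,023,724.3387
  Σ                 38,100.4372   186,800.3720   1,211,530.1997
P = 38,100.4372; D_Mac = 4.90284 yrs; D_mod = 4.79261 yrs; C = 30.38456.
Duration effect: -4.79261 × (-0.0225) = +0.107834
Convexity effect: 0.5 × 30.38456 × (-0.0225)² = +0.0076911
ΔP/P ≈ +0.107834 + 0.0076911 = +0.115525 = +11.5525%.

+11.552%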